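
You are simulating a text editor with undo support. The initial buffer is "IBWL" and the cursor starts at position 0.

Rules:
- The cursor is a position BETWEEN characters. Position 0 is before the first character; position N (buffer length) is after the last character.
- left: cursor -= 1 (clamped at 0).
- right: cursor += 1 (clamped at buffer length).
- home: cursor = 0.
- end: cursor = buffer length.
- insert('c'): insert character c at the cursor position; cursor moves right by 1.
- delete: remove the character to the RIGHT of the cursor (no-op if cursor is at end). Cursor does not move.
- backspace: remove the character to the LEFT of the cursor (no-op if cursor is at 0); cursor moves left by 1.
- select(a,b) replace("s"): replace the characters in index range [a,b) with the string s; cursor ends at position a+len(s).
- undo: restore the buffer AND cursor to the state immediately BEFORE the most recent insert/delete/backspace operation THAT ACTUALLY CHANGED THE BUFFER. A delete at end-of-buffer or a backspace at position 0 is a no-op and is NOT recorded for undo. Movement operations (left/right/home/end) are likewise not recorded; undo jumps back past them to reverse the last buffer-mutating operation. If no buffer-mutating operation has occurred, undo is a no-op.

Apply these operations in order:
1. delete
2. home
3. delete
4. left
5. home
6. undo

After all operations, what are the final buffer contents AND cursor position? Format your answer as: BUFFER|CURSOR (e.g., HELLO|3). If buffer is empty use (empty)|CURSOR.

Answer: BWL|0

Derivation:
After op 1 (delete): buf='BWL' cursor=0
After op 2 (home): buf='BWL' cursor=0
After op 3 (delete): buf='WL' cursor=0
After op 4 (left): buf='WL' cursor=0
After op 5 (home): buf='WL' cursor=0
After op 6 (undo): buf='BWL' cursor=0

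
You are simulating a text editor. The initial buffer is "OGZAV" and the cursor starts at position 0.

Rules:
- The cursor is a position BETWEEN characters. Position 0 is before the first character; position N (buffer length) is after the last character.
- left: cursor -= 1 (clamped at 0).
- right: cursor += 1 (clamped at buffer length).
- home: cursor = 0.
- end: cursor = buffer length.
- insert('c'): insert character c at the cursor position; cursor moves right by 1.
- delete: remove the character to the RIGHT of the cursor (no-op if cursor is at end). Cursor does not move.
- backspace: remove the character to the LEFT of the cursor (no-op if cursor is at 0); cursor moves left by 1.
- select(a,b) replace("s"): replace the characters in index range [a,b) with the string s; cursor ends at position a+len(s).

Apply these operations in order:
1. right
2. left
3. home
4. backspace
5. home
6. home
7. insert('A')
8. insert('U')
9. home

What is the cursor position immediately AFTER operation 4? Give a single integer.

Answer: 0

Derivation:
After op 1 (right): buf='OGZAV' cursor=1
After op 2 (left): buf='OGZAV' cursor=0
After op 3 (home): buf='OGZAV' cursor=0
After op 4 (backspace): buf='OGZAV' cursor=0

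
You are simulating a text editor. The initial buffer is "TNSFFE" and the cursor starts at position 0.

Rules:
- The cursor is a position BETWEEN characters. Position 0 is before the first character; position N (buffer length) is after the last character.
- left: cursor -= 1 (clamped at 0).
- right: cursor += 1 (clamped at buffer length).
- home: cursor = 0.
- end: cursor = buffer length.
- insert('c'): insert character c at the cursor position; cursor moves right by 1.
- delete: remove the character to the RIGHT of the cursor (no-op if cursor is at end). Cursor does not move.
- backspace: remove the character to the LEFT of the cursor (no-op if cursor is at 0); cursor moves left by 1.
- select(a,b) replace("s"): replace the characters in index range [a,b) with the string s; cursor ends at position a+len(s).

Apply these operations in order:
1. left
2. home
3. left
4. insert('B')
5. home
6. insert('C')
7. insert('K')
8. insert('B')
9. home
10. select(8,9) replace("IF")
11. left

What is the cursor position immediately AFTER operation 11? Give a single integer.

After op 1 (left): buf='TNSFFE' cursor=0
After op 2 (home): buf='TNSFFE' cursor=0
After op 3 (left): buf='TNSFFE' cursor=0
After op 4 (insert('B')): buf='BTNSFFE' cursor=1
After op 5 (home): buf='BTNSFFE' cursor=0
After op 6 (insert('C')): buf='CBTNSFFE' cursor=1
After op 7 (insert('K')): buf='CKBTNSFFE' cursor=2
After op 8 (insert('B')): buf='CKBBTNSFFE' cursor=3
After op 9 (home): buf='CKBBTNSFFE' cursor=0
After op 10 (select(8,9) replace("IF")): buf='CKBBTNSFIFE' cursor=10
After op 11 (left): buf='CKBBTNSFIFE' cursor=9

Answer: 9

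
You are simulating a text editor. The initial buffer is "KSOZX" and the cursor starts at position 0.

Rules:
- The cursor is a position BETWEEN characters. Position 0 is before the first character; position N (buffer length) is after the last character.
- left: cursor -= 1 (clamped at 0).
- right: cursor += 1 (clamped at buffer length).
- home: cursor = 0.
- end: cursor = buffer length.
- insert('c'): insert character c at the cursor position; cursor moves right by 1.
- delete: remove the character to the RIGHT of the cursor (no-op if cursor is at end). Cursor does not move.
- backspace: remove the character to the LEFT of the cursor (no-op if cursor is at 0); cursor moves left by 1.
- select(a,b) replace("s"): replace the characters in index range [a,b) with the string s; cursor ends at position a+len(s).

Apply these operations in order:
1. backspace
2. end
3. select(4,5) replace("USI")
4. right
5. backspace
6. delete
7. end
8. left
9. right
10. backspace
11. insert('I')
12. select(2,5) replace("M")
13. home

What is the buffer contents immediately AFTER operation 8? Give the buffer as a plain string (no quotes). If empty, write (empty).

After op 1 (backspace): buf='KSOZX' cursor=0
After op 2 (end): buf='KSOZX' cursor=5
After op 3 (select(4,5) replace("USI")): buf='KSOZUSI' cursor=7
After op 4 (right): buf='KSOZUSI' cursor=7
After op 5 (backspace): buf='KSOZUS' cursor=6
After op 6 (delete): buf='KSOZUS' cursor=6
After op 7 (end): buf='KSOZUS' cursor=6
After op 8 (left): buf='KSOZUS' cursor=5

Answer: KSOZUS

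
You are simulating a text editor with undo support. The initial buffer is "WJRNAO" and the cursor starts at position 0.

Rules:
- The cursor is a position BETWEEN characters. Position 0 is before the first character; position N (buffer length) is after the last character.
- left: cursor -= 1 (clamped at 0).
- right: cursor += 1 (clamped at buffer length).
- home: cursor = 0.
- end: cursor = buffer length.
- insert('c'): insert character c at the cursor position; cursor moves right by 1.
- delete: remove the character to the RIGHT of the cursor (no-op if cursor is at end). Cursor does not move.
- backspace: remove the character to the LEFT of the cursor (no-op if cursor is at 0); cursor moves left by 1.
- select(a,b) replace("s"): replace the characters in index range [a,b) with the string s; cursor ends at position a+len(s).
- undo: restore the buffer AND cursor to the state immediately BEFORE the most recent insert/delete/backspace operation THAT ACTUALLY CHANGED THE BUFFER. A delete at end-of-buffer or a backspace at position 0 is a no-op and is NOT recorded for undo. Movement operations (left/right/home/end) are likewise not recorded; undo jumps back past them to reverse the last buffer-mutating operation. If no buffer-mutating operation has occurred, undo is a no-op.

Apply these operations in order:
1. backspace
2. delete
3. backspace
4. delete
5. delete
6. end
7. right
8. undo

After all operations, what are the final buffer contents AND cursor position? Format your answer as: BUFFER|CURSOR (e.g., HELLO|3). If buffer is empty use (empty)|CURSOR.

Answer: RNAO|0

Derivation:
After op 1 (backspace): buf='WJRNAO' cursor=0
After op 2 (delete): buf='JRNAO' cursor=0
After op 3 (backspace): buf='JRNAO' cursor=0
After op 4 (delete): buf='RNAO' cursor=0
After op 5 (delete): buf='NAO' cursor=0
After op 6 (end): buf='NAO' cursor=3
After op 7 (right): buf='NAO' cursor=3
After op 8 (undo): buf='RNAO' cursor=0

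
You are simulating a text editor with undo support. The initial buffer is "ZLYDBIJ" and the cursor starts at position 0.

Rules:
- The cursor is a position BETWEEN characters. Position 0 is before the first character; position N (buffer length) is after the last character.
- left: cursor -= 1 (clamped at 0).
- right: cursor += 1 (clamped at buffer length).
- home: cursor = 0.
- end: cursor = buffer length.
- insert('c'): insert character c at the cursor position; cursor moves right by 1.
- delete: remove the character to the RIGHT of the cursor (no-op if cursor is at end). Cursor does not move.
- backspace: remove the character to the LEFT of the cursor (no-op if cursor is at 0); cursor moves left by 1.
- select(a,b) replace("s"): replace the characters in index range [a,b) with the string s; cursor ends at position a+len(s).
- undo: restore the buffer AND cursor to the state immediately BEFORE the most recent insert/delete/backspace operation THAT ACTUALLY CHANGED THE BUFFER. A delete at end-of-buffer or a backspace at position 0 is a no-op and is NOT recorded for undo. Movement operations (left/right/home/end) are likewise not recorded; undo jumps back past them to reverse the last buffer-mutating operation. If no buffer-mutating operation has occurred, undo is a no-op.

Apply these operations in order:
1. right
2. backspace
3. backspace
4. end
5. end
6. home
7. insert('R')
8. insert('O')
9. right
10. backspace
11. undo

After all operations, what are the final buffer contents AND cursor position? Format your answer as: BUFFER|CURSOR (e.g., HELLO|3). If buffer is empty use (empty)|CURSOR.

After op 1 (right): buf='ZLYDBIJ' cursor=1
After op 2 (backspace): buf='LYDBIJ' cursor=0
After op 3 (backspace): buf='LYDBIJ' cursor=0
After op 4 (end): buf='LYDBIJ' cursor=6
After op 5 (end): buf='LYDBIJ' cursor=6
After op 6 (home): buf='LYDBIJ' cursor=0
After op 7 (insert('R')): buf='RLYDBIJ' cursor=1
After op 8 (insert('O')): buf='ROLYDBIJ' cursor=2
After op 9 (right): buf='ROLYDBIJ' cursor=3
After op 10 (backspace): buf='ROYDBIJ' cursor=2
After op 11 (undo): buf='ROLYDBIJ' cursor=3

Answer: ROLYDBIJ|3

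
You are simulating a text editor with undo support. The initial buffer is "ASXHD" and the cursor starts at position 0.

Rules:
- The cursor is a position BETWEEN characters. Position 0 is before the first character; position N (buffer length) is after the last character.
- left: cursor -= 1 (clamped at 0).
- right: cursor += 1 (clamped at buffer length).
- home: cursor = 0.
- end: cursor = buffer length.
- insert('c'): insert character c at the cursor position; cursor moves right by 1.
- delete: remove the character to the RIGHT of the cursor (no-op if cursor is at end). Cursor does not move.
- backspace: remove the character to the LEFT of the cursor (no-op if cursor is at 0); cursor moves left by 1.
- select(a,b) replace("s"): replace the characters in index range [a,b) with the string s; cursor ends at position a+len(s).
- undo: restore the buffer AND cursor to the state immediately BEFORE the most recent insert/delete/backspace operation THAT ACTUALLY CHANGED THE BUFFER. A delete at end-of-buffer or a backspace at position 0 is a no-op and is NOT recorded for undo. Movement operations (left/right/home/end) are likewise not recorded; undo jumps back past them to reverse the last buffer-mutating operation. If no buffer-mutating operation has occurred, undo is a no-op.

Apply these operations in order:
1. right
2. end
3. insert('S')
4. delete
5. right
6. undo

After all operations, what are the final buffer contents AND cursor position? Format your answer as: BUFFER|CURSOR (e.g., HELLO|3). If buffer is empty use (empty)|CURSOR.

After op 1 (right): buf='ASXHD' cursor=1
After op 2 (end): buf='ASXHD' cursor=5
After op 3 (insert('S')): buf='ASXHDS' cursor=6
After op 4 (delete): buf='ASXHDS' cursor=6
After op 5 (right): buf='ASXHDS' cursor=6
After op 6 (undo): buf='ASXHD' cursor=5

Answer: ASXHD|5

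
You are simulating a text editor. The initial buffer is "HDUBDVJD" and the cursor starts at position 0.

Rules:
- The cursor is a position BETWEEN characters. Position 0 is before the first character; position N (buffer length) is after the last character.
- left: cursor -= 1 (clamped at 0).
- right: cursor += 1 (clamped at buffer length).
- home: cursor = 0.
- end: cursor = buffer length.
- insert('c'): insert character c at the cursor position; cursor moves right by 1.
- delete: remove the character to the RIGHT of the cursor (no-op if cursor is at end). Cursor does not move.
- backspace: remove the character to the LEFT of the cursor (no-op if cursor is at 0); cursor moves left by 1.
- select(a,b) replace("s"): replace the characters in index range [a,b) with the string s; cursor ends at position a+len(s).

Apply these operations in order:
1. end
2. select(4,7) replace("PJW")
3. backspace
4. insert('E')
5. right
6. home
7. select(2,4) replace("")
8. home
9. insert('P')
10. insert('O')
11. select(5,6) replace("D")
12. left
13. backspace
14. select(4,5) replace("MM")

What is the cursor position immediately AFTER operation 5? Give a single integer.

After op 1 (end): buf='HDUBDVJD' cursor=8
After op 2 (select(4,7) replace("PJW")): buf='HDUBPJWD' cursor=7
After op 3 (backspace): buf='HDUBPJD' cursor=6
After op 4 (insert('E')): buf='HDUBPJED' cursor=7
After op 5 (right): buf='HDUBPJED' cursor=8

Answer: 8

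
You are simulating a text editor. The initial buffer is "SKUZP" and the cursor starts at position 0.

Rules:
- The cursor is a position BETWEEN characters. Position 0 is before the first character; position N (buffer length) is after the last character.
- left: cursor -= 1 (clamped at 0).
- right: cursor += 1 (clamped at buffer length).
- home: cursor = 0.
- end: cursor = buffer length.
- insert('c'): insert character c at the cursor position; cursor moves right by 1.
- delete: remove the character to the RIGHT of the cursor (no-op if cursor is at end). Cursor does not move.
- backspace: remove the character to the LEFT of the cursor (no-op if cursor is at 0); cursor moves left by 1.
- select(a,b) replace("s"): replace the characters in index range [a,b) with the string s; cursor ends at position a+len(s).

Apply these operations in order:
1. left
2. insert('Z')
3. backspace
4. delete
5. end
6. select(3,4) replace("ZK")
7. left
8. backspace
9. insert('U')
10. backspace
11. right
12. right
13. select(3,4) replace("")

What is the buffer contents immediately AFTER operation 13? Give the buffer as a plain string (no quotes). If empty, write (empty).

After op 1 (left): buf='SKUZP' cursor=0
After op 2 (insert('Z')): buf='ZSKUZP' cursor=1
After op 3 (backspace): buf='SKUZP' cursor=0
After op 4 (delete): buf='KUZP' cursor=0
After op 5 (end): buf='KUZP' cursor=4
After op 6 (select(3,4) replace("ZK")): buf='KUZZK' cursor=5
After op 7 (left): buf='KUZZK' cursor=4
After op 8 (backspace): buf='KUZK' cursor=3
After op 9 (insert('U')): buf='KUZUK' cursor=4
After op 10 (backspace): buf='KUZK' cursor=3
After op 11 (right): buf='KUZK' cursor=4
After op 12 (right): buf='KUZK' cursor=4
After op 13 (select(3,4) replace("")): buf='KUZ' cursor=3

Answer: KUZ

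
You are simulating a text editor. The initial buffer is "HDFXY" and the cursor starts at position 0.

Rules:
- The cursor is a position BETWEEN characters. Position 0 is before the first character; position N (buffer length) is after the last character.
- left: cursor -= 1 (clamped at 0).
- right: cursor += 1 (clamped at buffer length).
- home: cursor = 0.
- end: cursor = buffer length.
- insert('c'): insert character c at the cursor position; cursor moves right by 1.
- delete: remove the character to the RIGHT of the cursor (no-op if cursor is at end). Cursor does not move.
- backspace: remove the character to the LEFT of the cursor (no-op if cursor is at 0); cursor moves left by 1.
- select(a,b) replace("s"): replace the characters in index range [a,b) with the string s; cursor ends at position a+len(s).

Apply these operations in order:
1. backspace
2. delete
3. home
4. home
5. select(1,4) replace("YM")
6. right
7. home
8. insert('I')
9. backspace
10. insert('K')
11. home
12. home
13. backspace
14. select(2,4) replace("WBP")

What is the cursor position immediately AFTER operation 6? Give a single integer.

After op 1 (backspace): buf='HDFXY' cursor=0
After op 2 (delete): buf='DFXY' cursor=0
After op 3 (home): buf='DFXY' cursor=0
After op 4 (home): buf='DFXY' cursor=0
After op 5 (select(1,4) replace("YM")): buf='DYM' cursor=3
After op 6 (right): buf='DYM' cursor=3

Answer: 3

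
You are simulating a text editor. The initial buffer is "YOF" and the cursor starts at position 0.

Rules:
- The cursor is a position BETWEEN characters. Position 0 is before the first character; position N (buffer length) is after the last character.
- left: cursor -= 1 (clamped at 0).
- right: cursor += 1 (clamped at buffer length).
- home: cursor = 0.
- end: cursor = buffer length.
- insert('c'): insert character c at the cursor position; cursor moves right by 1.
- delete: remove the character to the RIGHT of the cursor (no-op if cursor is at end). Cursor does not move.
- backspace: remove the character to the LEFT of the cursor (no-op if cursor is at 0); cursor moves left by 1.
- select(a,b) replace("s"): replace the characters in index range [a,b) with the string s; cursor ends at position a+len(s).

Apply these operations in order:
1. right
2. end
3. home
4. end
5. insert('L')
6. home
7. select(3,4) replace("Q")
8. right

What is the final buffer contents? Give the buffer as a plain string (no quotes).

Answer: YOFQ

Derivation:
After op 1 (right): buf='YOF' cursor=1
After op 2 (end): buf='YOF' cursor=3
After op 3 (home): buf='YOF' cursor=0
After op 4 (end): buf='YOF' cursor=3
After op 5 (insert('L')): buf='YOFL' cursor=4
After op 6 (home): buf='YOFL' cursor=0
After op 7 (select(3,4) replace("Q")): buf='YOFQ' cursor=4
After op 8 (right): buf='YOFQ' cursor=4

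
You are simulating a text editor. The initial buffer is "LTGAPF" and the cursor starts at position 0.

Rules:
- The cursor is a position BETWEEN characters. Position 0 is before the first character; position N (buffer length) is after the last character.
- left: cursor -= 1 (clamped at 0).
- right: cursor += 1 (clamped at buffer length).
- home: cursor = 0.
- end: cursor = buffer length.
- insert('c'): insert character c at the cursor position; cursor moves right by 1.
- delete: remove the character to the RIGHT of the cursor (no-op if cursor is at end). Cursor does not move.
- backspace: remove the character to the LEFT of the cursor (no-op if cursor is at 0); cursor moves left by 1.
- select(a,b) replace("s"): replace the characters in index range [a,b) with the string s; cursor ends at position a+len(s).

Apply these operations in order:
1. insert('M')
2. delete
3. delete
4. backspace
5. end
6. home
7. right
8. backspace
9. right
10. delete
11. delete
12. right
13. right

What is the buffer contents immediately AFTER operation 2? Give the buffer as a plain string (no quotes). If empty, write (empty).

Answer: MTGAPF

Derivation:
After op 1 (insert('M')): buf='MLTGAPF' cursor=1
After op 2 (delete): buf='MTGAPF' cursor=1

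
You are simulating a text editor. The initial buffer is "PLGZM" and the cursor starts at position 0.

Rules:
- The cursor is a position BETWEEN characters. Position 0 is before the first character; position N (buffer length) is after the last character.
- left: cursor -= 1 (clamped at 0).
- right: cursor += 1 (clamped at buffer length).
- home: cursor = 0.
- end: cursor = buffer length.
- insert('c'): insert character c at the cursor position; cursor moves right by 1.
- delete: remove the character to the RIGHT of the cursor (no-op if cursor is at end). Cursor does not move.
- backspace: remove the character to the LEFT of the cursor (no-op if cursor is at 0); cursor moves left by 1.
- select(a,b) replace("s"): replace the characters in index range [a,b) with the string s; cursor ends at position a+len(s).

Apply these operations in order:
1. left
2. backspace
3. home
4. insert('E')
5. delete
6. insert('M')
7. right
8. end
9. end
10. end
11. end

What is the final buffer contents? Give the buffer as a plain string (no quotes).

After op 1 (left): buf='PLGZM' cursor=0
After op 2 (backspace): buf='PLGZM' cursor=0
After op 3 (home): buf='PLGZM' cursor=0
After op 4 (insert('E')): buf='EPLGZM' cursor=1
After op 5 (delete): buf='ELGZM' cursor=1
After op 6 (insert('M')): buf='EMLGZM' cursor=2
After op 7 (right): buf='EMLGZM' cursor=3
After op 8 (end): buf='EMLGZM' cursor=6
After op 9 (end): buf='EMLGZM' cursor=6
After op 10 (end): buf='EMLGZM' cursor=6
After op 11 (end): buf='EMLGZM' cursor=6

Answer: EMLGZM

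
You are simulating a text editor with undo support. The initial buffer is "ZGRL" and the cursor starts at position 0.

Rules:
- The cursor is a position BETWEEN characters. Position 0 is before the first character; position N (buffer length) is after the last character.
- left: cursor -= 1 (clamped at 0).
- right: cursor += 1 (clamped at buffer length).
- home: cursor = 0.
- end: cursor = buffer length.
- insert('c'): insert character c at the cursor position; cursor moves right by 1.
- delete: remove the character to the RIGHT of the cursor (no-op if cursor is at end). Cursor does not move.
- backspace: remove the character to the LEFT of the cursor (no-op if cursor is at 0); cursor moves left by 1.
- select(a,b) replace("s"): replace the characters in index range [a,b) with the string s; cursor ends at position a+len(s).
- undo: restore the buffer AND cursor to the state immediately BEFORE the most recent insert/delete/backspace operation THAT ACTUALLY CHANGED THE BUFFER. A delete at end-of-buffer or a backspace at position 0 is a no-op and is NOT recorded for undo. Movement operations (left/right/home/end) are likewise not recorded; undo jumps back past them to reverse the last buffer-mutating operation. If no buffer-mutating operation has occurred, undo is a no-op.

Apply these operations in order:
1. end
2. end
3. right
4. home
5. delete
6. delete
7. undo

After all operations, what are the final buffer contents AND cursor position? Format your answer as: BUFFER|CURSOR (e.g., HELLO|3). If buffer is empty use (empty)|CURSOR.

Answer: GRL|0

Derivation:
After op 1 (end): buf='ZGRL' cursor=4
After op 2 (end): buf='ZGRL' cursor=4
After op 3 (right): buf='ZGRL' cursor=4
After op 4 (home): buf='ZGRL' cursor=0
After op 5 (delete): buf='GRL' cursor=0
After op 6 (delete): buf='RL' cursor=0
After op 7 (undo): buf='GRL' cursor=0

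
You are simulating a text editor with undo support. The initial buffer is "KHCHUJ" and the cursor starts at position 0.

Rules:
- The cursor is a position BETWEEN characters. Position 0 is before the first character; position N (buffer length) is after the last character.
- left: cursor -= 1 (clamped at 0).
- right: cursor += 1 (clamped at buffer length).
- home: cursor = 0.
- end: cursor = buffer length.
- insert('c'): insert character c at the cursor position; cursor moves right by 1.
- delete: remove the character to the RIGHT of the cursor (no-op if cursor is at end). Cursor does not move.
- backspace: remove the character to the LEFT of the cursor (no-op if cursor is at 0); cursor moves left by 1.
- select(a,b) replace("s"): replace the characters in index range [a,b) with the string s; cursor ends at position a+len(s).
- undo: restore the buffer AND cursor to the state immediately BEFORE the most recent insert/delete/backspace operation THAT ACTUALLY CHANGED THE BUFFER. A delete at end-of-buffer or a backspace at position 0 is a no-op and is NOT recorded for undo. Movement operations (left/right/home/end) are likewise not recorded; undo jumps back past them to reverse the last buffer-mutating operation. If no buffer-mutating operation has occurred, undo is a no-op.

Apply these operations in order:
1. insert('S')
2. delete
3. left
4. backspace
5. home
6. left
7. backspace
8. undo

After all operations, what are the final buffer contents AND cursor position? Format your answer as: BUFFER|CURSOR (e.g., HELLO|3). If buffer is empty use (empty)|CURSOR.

After op 1 (insert('S')): buf='SKHCHUJ' cursor=1
After op 2 (delete): buf='SHCHUJ' cursor=1
After op 3 (left): buf='SHCHUJ' cursor=0
After op 4 (backspace): buf='SHCHUJ' cursor=0
After op 5 (home): buf='SHCHUJ' cursor=0
After op 6 (left): buf='SHCHUJ' cursor=0
After op 7 (backspace): buf='SHCHUJ' cursor=0
After op 8 (undo): buf='SKHCHUJ' cursor=1

Answer: SKHCHUJ|1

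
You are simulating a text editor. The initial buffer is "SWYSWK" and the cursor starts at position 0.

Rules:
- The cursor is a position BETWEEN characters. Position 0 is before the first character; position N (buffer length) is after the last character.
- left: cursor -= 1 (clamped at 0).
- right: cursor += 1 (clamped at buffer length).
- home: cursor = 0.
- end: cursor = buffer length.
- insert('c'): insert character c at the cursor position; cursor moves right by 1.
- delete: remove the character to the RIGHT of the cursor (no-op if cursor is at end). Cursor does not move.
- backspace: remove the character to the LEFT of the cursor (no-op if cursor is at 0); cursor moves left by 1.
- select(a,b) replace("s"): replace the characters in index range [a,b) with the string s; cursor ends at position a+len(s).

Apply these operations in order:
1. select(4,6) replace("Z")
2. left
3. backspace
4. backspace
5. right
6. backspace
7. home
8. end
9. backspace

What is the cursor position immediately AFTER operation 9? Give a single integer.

Answer: 1

Derivation:
After op 1 (select(4,6) replace("Z")): buf='SWYSZ' cursor=5
After op 2 (left): buf='SWYSZ' cursor=4
After op 3 (backspace): buf='SWYZ' cursor=3
After op 4 (backspace): buf='SWZ' cursor=2
After op 5 (right): buf='SWZ' cursor=3
After op 6 (backspace): buf='SW' cursor=2
After op 7 (home): buf='SW' cursor=0
After op 8 (end): buf='SW' cursor=2
After op 9 (backspace): buf='S' cursor=1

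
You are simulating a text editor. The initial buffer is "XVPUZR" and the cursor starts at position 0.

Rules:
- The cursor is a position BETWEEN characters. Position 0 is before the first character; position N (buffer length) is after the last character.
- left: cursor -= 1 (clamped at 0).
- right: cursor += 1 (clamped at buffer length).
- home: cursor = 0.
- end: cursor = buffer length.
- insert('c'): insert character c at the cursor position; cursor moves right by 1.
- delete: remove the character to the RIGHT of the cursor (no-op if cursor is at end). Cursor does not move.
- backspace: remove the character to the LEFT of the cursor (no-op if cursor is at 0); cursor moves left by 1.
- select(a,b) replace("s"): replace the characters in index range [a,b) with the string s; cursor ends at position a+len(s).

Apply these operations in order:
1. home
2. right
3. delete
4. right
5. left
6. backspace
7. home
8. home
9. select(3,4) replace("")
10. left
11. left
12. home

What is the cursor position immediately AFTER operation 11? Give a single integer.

Answer: 1

Derivation:
After op 1 (home): buf='XVPUZR' cursor=0
After op 2 (right): buf='XVPUZR' cursor=1
After op 3 (delete): buf='XPUZR' cursor=1
After op 4 (right): buf='XPUZR' cursor=2
After op 5 (left): buf='XPUZR' cursor=1
After op 6 (backspace): buf='PUZR' cursor=0
After op 7 (home): buf='PUZR' cursor=0
After op 8 (home): buf='PUZR' cursor=0
After op 9 (select(3,4) replace("")): buf='PUZ' cursor=3
After op 10 (left): buf='PUZ' cursor=2
After op 11 (left): buf='PUZ' cursor=1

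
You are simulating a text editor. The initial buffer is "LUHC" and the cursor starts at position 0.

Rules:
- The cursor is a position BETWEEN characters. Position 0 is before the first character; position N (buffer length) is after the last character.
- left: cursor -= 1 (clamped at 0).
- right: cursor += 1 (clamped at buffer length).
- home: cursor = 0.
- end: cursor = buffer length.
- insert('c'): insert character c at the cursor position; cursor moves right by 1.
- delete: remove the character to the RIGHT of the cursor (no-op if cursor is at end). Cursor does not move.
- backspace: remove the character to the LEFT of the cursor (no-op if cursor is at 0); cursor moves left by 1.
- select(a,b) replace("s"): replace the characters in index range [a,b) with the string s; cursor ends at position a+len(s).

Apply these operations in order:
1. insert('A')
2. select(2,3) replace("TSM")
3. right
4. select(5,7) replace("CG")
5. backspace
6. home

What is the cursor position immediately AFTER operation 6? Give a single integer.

Answer: 0

Derivation:
After op 1 (insert('A')): buf='ALUHC' cursor=1
After op 2 (select(2,3) replace("TSM")): buf='ALTSMHC' cursor=5
After op 3 (right): buf='ALTSMHC' cursor=6
After op 4 (select(5,7) replace("CG")): buf='ALTSMCG' cursor=7
After op 5 (backspace): buf='ALTSMC' cursor=6
After op 6 (home): buf='ALTSMC' cursor=0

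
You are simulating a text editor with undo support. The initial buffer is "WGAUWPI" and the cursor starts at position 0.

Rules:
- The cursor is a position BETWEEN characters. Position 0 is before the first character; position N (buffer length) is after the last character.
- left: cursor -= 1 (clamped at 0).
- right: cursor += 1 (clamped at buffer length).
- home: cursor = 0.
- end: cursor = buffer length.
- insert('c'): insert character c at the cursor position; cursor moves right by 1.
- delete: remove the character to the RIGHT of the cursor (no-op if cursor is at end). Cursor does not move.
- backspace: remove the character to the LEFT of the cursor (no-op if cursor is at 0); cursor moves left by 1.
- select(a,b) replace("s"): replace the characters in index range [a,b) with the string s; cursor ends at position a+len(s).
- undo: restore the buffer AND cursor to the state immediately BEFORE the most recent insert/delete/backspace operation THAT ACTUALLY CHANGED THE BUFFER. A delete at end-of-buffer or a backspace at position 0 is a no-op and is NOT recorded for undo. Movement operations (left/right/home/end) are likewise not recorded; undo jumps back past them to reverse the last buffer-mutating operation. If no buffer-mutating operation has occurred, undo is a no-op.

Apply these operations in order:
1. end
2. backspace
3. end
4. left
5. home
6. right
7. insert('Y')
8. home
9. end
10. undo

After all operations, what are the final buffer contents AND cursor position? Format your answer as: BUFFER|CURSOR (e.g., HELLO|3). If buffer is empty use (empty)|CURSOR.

After op 1 (end): buf='WGAUWPI' cursor=7
After op 2 (backspace): buf='WGAUWP' cursor=6
After op 3 (end): buf='WGAUWP' cursor=6
After op 4 (left): buf='WGAUWP' cursor=5
After op 5 (home): buf='WGAUWP' cursor=0
After op 6 (right): buf='WGAUWP' cursor=1
After op 7 (insert('Y')): buf='WYGAUWP' cursor=2
After op 8 (home): buf='WYGAUWP' cursor=0
After op 9 (end): buf='WYGAUWP' cursor=7
After op 10 (undo): buf='WGAUWP' cursor=1

Answer: WGAUWP|1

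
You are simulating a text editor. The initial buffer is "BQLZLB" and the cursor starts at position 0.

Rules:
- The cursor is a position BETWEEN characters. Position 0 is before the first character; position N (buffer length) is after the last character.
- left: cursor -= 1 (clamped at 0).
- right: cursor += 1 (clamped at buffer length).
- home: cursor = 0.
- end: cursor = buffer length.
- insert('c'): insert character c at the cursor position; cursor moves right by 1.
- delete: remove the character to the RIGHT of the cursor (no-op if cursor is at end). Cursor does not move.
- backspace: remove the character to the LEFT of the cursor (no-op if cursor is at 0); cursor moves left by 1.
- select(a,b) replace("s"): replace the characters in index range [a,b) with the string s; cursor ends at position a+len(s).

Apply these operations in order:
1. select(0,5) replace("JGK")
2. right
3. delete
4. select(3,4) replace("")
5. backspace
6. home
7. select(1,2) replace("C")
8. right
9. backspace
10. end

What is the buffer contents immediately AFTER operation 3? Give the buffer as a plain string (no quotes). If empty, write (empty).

After op 1 (select(0,5) replace("JGK")): buf='JGKB' cursor=3
After op 2 (right): buf='JGKB' cursor=4
After op 3 (delete): buf='JGKB' cursor=4

Answer: JGKB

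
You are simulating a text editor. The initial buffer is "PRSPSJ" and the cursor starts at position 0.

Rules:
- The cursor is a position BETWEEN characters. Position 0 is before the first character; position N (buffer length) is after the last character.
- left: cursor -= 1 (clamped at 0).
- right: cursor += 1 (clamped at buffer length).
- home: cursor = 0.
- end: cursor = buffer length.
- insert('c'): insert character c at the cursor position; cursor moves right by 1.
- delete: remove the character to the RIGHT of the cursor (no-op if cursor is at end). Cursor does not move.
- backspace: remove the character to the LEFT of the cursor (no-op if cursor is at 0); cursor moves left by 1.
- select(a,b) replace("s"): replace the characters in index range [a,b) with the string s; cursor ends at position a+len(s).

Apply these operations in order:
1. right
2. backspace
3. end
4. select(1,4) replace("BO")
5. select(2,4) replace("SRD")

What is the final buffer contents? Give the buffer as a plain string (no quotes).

After op 1 (right): buf='PRSPSJ' cursor=1
After op 2 (backspace): buf='RSPSJ' cursor=0
After op 3 (end): buf='RSPSJ' cursor=5
After op 4 (select(1,4) replace("BO")): buf='RBOJ' cursor=3
After op 5 (select(2,4) replace("SRD")): buf='RBSRD' cursor=5

Answer: RBSRD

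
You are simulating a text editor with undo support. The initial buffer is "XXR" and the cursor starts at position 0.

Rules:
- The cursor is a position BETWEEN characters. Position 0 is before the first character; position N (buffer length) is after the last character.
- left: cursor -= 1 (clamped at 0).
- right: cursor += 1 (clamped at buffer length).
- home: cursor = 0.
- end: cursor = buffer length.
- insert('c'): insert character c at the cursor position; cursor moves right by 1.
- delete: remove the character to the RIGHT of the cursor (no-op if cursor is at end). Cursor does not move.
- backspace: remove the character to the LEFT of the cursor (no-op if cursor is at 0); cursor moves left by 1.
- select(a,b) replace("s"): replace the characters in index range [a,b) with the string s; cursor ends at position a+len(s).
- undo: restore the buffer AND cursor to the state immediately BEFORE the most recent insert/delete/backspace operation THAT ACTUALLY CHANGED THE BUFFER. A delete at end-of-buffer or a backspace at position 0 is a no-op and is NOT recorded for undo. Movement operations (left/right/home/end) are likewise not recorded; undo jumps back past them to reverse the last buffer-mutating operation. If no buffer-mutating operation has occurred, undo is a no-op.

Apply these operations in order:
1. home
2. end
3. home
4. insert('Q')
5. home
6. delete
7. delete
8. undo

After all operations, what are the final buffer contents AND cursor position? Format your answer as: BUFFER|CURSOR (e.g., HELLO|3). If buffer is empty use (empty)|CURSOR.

After op 1 (home): buf='XXR' cursor=0
After op 2 (end): buf='XXR' cursor=3
After op 3 (home): buf='XXR' cursor=0
After op 4 (insert('Q')): buf='QXXR' cursor=1
After op 5 (home): buf='QXXR' cursor=0
After op 6 (delete): buf='XXR' cursor=0
After op 7 (delete): buf='XR' cursor=0
After op 8 (undo): buf='XXR' cursor=0

Answer: XXR|0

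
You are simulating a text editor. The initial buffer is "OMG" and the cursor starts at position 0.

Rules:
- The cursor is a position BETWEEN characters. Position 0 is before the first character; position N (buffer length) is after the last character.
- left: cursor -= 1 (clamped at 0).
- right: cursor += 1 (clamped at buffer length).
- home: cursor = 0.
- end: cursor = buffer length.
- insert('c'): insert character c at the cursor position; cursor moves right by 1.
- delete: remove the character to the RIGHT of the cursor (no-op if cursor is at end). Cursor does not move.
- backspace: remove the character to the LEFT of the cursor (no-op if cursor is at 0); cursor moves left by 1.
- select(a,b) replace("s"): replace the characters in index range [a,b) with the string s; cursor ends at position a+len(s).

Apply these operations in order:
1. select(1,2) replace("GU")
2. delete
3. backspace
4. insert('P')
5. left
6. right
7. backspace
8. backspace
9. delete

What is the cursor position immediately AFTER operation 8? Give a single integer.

Answer: 1

Derivation:
After op 1 (select(1,2) replace("GU")): buf='OGUG' cursor=3
After op 2 (delete): buf='OGU' cursor=3
After op 3 (backspace): buf='OG' cursor=2
After op 4 (insert('P')): buf='OGP' cursor=3
After op 5 (left): buf='OGP' cursor=2
After op 6 (right): buf='OGP' cursor=3
After op 7 (backspace): buf='OG' cursor=2
After op 8 (backspace): buf='O' cursor=1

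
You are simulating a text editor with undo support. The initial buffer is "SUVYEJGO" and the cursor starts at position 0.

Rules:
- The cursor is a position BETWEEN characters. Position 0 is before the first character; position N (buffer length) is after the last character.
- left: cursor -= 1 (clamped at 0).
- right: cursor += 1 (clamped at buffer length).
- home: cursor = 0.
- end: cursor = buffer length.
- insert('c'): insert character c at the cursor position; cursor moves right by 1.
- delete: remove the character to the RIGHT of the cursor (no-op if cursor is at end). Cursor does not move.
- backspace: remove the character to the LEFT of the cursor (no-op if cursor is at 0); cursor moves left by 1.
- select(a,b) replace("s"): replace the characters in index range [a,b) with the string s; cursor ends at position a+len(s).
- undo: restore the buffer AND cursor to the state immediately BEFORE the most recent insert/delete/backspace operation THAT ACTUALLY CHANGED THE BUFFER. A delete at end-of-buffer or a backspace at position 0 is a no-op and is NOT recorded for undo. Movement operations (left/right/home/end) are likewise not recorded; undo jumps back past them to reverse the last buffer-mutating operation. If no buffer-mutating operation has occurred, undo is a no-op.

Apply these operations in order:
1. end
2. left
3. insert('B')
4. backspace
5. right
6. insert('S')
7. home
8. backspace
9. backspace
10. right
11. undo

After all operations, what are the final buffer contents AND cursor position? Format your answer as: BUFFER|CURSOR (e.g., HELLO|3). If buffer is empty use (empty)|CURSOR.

After op 1 (end): buf='SUVYEJGO' cursor=8
After op 2 (left): buf='SUVYEJGO' cursor=7
After op 3 (insert('B')): buf='SUVYEJGBO' cursor=8
After op 4 (backspace): buf='SUVYEJGO' cursor=7
After op 5 (right): buf='SUVYEJGO' cursor=8
After op 6 (insert('S')): buf='SUVYEJGOS' cursor=9
After op 7 (home): buf='SUVYEJGOS' cursor=0
After op 8 (backspace): buf='SUVYEJGOS' cursor=0
After op 9 (backspace): buf='SUVYEJGOS' cursor=0
After op 10 (right): buf='SUVYEJGOS' cursor=1
After op 11 (undo): buf='SUVYEJGO' cursor=8

Answer: SUVYEJGO|8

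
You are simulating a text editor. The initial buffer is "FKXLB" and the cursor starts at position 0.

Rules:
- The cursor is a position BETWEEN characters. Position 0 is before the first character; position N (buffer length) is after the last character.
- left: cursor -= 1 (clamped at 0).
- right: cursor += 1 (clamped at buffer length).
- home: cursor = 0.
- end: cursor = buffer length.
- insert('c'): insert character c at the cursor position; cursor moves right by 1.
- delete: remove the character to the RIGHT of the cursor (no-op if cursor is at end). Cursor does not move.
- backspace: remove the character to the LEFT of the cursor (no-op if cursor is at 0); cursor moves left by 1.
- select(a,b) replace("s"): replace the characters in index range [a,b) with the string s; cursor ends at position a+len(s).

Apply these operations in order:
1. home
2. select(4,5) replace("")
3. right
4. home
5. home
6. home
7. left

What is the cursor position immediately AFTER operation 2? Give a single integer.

After op 1 (home): buf='FKXLB' cursor=0
After op 2 (select(4,5) replace("")): buf='FKXL' cursor=4

Answer: 4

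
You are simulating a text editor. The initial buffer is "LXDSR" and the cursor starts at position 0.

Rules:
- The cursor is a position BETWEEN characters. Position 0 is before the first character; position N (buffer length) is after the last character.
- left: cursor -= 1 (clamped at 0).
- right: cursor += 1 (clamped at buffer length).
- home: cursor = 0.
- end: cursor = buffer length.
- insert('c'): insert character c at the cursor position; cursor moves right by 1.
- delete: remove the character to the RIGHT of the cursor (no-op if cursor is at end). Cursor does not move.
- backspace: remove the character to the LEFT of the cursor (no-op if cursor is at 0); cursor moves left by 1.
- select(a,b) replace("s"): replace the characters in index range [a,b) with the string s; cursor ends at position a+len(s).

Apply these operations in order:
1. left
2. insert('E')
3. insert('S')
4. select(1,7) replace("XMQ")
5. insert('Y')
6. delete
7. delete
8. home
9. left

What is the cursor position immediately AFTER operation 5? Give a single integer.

Answer: 5

Derivation:
After op 1 (left): buf='LXDSR' cursor=0
After op 2 (insert('E')): buf='ELXDSR' cursor=1
After op 3 (insert('S')): buf='ESLXDSR' cursor=2
After op 4 (select(1,7) replace("XMQ")): buf='EXMQ' cursor=4
After op 5 (insert('Y')): buf='EXMQY' cursor=5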